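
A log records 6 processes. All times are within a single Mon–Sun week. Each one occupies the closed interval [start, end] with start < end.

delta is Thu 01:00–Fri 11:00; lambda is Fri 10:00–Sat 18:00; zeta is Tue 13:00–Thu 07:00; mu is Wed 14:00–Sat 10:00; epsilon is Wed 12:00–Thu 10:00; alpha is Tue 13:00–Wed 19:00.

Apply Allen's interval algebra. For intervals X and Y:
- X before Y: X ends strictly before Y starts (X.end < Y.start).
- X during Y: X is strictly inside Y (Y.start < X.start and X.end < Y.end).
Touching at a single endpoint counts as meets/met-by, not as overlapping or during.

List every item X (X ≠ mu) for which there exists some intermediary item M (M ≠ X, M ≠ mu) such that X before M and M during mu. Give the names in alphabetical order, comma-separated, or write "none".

alpha

Target mu = [Wed 14:00, Sat 10:00].
Intermediaries M with M during mu: delta.
Via delta — items with X before delta: alpha.
Union: alpha.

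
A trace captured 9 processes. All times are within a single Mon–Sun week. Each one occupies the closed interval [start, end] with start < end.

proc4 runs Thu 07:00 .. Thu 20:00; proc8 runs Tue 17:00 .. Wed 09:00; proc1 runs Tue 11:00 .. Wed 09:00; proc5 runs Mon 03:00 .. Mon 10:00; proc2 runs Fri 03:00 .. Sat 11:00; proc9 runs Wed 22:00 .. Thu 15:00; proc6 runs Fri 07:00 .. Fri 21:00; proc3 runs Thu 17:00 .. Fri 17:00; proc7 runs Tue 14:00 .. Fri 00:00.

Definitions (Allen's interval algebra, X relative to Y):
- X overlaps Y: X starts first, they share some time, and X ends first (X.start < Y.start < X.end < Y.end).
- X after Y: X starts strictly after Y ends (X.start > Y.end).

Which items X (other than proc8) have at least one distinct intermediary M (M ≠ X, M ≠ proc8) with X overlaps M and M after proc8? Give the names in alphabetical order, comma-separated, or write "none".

proc3, proc4, proc7, proc9

Target proc8 = [Tue 17:00, Wed 09:00].
Intermediaries M with M after proc8: proc2, proc3, proc4, proc6, proc9.
Via proc2 — items with X overlaps proc2: proc3.
Via proc3 — items with X overlaps proc3: proc4, proc7.
Via proc4 — items with X overlaps proc4: proc9.
Via proc6 — items with X overlaps proc6: proc3.
Via proc9 — items with X overlaps proc9: none.
Union: proc3, proc4, proc7, proc9.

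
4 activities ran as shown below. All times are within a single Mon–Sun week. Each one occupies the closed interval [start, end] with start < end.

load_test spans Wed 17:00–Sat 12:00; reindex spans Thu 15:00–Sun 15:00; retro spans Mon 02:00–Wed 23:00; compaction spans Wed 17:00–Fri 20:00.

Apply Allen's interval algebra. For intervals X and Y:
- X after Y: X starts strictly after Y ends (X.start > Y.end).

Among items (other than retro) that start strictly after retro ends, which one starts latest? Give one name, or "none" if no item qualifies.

Target retro = [Mon 02:00, Wed 23:00].
compaction [Wed 17:00, Fri 20:00] → overlapped-by → excluded.
load_test [Wed 17:00, Sat 12:00] → overlapped-by → excluded.
reindex [Thu 15:00, Sun 15:00] → after → candidate.
Among candidates, latest start is Thu 15:00 → reindex.

reindex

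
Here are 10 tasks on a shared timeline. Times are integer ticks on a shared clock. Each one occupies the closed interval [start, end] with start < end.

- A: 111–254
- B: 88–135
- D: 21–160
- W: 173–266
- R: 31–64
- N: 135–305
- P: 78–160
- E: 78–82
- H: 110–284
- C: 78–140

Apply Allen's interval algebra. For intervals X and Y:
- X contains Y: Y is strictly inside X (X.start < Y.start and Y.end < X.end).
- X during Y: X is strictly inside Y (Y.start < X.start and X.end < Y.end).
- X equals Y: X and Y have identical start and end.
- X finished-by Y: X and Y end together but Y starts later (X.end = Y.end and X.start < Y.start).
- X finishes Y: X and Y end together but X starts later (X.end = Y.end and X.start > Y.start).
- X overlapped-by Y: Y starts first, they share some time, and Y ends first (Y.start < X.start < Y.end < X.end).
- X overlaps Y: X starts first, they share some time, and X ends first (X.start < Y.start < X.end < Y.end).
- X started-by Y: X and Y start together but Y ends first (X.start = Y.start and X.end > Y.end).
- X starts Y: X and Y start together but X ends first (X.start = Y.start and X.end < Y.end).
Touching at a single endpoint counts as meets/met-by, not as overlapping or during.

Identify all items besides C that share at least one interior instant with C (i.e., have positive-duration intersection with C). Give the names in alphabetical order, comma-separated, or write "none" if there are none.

A, B, D, E, H, N, P

Target C = [78, 140].
A [111, 254] → overlapped-by → yes.
B [88, 135] → during → yes.
D [21, 160] → contains → yes.
E [78, 82] → starts → yes.
H [110, 284] → overlapped-by → yes.
N [135, 305] → overlapped-by → yes.
P [78, 160] → started-by → yes.
R [31, 64] → before → no.
W [173, 266] → after → no.
Result: A, B, D, E, H, N, P.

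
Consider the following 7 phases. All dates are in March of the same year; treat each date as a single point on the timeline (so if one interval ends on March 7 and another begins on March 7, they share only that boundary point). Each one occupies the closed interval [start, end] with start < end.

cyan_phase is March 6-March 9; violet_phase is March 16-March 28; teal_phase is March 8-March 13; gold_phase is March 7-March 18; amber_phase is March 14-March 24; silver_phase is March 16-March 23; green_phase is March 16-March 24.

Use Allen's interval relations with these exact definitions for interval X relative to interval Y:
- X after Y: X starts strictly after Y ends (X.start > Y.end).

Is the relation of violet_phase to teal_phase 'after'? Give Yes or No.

Yes

violet_phase = [March 16, March 28], teal_phase = [March 8, March 13].
Actual relation of violet_phase to teal_phase: after.
Asked whether 'after' holds → Yes.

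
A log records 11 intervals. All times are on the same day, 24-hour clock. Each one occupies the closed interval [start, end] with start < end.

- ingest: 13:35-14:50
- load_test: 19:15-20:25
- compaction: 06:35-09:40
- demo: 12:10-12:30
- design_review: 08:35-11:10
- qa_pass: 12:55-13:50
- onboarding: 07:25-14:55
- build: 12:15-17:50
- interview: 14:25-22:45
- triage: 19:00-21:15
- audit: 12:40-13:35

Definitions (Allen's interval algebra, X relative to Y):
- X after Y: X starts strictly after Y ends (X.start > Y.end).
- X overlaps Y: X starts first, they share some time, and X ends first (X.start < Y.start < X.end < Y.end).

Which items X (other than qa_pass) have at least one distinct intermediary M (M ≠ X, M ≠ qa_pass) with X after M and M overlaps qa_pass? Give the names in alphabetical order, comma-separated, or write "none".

interview, load_test, triage

Target qa_pass = [12:55, 13:50].
Intermediaries M with M overlaps qa_pass: audit.
Via audit — items with X after audit: interview, load_test, triage.
Union: interview, load_test, triage.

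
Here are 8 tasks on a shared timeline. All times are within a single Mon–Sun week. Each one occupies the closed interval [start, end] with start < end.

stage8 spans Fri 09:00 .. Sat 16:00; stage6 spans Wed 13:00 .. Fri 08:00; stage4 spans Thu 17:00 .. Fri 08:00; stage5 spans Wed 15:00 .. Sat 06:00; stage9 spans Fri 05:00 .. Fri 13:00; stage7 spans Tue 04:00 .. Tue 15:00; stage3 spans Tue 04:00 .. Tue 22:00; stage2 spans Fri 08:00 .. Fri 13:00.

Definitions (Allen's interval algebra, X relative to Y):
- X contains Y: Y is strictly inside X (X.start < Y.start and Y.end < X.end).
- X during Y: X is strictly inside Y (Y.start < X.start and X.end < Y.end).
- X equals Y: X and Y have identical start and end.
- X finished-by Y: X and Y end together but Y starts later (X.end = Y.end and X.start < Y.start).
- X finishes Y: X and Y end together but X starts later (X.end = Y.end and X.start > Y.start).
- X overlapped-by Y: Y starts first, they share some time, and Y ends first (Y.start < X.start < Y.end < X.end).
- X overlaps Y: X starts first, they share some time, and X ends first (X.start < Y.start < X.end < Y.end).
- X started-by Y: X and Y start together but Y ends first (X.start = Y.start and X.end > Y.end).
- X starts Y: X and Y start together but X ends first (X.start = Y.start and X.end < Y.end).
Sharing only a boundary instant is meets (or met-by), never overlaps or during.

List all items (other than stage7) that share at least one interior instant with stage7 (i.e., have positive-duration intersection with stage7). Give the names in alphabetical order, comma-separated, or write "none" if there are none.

Target stage7 = [Tue 04:00, Tue 15:00].
stage2 [Fri 08:00, Fri 13:00] → after → no.
stage3 [Tue 04:00, Tue 22:00] → started-by → yes.
stage4 [Thu 17:00, Fri 08:00] → after → no.
stage5 [Wed 15:00, Sat 06:00] → after → no.
stage6 [Wed 13:00, Fri 08:00] → after → no.
stage8 [Fri 09:00, Sat 16:00] → after → no.
stage9 [Fri 05:00, Fri 13:00] → after → no.
Result: stage3.

stage3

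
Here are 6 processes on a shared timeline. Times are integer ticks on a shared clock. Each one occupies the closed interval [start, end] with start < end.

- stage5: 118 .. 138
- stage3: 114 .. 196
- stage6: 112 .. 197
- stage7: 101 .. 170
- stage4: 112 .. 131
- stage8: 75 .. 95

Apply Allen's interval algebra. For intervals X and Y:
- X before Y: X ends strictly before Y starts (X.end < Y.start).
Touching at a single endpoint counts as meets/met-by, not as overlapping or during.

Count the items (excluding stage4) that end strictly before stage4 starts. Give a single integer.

Target stage4 = [112, 131].
stage3 [114, 196] → overlapped-by → no.
stage5 [118, 138] → overlapped-by → no.
stage6 [112, 197] → started-by → no.
stage7 [101, 170] → contains → no.
stage8 [75, 95] → before → counts.
Total: 1.

1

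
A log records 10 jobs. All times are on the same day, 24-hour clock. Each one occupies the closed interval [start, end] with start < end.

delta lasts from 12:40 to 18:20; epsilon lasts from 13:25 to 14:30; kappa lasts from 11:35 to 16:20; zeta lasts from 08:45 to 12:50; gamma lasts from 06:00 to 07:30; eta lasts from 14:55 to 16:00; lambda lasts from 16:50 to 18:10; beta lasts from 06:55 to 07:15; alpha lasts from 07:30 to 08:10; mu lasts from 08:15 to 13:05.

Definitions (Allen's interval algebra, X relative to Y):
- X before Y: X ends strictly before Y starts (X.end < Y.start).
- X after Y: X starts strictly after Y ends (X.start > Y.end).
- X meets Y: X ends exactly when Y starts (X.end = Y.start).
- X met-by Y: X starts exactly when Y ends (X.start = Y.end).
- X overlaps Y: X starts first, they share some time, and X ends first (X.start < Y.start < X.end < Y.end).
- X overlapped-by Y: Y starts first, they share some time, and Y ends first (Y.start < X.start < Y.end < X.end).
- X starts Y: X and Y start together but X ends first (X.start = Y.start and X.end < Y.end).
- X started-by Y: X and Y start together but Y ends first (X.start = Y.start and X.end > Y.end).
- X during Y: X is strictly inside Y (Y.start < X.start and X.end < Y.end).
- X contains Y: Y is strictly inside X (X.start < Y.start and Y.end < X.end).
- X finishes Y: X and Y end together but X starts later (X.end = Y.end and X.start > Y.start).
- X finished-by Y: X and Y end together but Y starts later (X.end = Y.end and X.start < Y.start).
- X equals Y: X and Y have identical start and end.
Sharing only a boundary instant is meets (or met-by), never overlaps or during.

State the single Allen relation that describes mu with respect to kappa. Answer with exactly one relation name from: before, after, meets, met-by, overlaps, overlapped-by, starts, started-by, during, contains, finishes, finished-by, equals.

mu = [08:15, 13:05]; kappa = [11:35, 16:20].
Compare endpoints: mu.start < kappa.start, mu.start < kappa.end, mu.end > kappa.start, mu.end < kappa.end.
That pattern is 'overlaps'.

overlaps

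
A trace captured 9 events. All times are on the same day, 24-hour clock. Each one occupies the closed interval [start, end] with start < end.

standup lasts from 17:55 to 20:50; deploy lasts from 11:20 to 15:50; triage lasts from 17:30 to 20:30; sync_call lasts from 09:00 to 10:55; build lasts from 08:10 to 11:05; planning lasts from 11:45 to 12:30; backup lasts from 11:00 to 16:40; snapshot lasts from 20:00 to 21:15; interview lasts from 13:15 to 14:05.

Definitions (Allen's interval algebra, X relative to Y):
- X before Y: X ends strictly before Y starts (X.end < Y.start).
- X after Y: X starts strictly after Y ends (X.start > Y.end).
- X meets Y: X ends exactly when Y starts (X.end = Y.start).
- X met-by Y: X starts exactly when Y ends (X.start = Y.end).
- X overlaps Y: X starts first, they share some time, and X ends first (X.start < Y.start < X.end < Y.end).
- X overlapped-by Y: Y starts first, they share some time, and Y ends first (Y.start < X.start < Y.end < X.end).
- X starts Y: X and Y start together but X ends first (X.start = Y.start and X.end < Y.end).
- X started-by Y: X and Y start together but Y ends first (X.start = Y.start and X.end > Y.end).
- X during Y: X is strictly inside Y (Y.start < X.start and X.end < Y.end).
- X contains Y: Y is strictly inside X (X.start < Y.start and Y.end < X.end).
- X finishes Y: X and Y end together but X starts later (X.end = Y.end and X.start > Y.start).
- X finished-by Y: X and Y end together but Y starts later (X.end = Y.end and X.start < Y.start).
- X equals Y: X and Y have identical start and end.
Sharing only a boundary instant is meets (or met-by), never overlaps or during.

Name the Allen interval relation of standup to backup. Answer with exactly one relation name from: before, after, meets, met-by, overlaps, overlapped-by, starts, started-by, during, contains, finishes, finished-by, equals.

standup = [17:55, 20:50]; backup = [11:00, 16:40].
Compare endpoints: standup.start > backup.start, standup.start > backup.end, standup.end > backup.start, standup.end > backup.end.
That pattern is 'after'.

after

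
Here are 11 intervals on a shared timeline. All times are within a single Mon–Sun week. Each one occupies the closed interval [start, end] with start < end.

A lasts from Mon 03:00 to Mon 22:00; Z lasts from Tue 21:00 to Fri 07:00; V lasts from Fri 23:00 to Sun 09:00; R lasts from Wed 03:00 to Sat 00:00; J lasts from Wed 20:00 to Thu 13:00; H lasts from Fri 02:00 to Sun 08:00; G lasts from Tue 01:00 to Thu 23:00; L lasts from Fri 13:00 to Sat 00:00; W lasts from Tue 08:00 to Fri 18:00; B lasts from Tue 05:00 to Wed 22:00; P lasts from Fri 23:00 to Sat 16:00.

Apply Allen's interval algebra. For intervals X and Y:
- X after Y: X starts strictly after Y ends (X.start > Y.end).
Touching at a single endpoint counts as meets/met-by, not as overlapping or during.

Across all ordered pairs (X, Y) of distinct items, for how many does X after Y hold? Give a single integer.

27

Checking all 110 ordered pairs for relation 'after'; matching pairs in alphabetical order:
(B, A): B after A ✓
(G, A): G after A ✓
(H, A): H after A ✓
(H, B): H after B ✓
(H, G): H after G ✓
(H, J): H after J ✓
(J, A): J after A ✓
(L, A): L after A ✓
(L, B): L after B ✓
(L, G): L after G ✓
(L, J): L after J ✓
(L, Z): L after Z ✓
(P, A): P after A ✓
(P, B): P after B ✓
(P, G): P after G ✓
(P, J): P after J ✓
(P, W): P after W ✓
(P, Z): P after Z ✓
(R, A): R after A ✓
(V, A): V after A ✓
(V, B): V after B ✓
(V, G): V after G ✓
(V, J): V after J ✓
(V, W): V after W ✓
... plus 3 further pairs not listed.
Count: 27.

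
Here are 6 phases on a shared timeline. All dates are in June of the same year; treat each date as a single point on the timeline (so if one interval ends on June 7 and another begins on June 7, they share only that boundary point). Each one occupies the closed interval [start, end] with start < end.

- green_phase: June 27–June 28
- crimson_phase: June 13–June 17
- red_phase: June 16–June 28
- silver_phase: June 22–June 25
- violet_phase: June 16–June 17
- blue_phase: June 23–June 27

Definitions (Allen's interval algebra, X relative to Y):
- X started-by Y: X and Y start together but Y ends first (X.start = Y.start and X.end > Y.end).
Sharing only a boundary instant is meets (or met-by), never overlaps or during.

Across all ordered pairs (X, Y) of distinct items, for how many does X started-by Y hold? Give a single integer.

1

Checking all 30 ordered pairs for relation 'started-by'; matching pairs in alphabetical order:
(red_phase, violet_phase): red_phase started-by violet_phase ✓
Count: 1.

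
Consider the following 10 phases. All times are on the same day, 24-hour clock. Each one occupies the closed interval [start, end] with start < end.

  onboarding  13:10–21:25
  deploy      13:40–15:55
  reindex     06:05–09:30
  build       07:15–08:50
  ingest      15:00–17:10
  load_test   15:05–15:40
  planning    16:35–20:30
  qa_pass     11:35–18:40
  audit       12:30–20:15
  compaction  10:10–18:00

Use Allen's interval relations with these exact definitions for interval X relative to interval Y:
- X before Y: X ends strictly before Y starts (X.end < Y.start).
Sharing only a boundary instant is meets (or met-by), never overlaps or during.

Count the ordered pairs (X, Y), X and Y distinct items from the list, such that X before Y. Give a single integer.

Checking all 90 ordered pairs for relation 'before'; matching pairs in alphabetical order:
(build, audit): build before audit ✓
(build, compaction): build before compaction ✓
(build, deploy): build before deploy ✓
(build, ingest): build before ingest ✓
(build, load_test): build before load_test ✓
(build, onboarding): build before onboarding ✓
(build, planning): build before planning ✓
(build, qa_pass): build before qa_pass ✓
(deploy, planning): deploy before planning ✓
(load_test, planning): load_test before planning ✓
(reindex, audit): reindex before audit ✓
(reindex, compaction): reindex before compaction ✓
(reindex, deploy): reindex before deploy ✓
(reindex, ingest): reindex before ingest ✓
(reindex, load_test): reindex before load_test ✓
(reindex, onboarding): reindex before onboarding ✓
(reindex, planning): reindex before planning ✓
(reindex, qa_pass): reindex before qa_pass ✓
Count: 18.

18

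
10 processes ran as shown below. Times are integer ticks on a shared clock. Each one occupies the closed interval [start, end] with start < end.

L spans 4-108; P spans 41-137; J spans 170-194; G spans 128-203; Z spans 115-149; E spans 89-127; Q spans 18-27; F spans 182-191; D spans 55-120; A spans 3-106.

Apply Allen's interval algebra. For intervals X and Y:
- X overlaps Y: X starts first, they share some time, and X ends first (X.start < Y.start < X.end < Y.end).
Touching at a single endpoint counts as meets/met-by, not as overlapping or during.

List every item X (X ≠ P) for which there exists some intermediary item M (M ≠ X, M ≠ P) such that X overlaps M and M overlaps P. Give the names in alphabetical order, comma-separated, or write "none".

Target P = [41, 137].
Intermediaries M with M overlaps P: A, L.
Via A — items with X overlaps A: none.
Via L — items with X overlaps L: A.
Union: A.

A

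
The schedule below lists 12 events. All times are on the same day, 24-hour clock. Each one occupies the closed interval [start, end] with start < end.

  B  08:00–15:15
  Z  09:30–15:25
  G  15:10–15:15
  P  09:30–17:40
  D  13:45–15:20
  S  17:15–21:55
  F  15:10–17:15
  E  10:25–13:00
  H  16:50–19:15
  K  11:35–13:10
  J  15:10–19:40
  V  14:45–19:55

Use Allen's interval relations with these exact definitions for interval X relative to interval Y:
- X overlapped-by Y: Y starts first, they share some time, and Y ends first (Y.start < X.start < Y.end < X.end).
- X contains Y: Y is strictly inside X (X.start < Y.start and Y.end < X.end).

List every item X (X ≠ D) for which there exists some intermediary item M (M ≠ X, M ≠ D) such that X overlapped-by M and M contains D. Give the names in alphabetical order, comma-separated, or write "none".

Target D = [13:45, 15:20].
Intermediaries M with M contains D: P, Z.
Via P — items with X overlapped-by P: H, J, S, V.
Via Z — items with X overlapped-by Z: F, J, V.
Union: F, H, J, S, V.

F, H, J, S, V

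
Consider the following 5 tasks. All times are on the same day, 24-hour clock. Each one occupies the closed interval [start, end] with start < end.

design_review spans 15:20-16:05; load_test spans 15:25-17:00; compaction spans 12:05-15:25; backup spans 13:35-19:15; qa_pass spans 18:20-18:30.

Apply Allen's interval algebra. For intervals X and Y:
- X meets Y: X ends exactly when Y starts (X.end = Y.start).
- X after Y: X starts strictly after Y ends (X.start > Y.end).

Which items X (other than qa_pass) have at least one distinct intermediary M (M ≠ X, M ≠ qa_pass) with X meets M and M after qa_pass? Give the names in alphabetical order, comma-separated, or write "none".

none

Target qa_pass = [18:20, 18:30].
Intermediaries M with M after qa_pass: none.
Union: none.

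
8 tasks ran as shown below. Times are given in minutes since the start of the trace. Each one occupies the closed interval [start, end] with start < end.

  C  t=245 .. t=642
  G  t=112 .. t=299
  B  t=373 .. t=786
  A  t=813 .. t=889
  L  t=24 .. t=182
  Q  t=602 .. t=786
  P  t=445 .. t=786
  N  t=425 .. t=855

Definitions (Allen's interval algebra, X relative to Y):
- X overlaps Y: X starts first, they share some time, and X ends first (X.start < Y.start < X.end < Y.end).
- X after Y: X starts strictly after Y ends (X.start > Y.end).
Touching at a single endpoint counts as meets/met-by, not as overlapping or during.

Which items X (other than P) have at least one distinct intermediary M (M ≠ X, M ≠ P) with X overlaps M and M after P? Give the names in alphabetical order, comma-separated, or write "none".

Target P = [t=445, t=786].
Intermediaries M with M after P: A.
Via A — items with X overlaps A: N.
Union: N.

N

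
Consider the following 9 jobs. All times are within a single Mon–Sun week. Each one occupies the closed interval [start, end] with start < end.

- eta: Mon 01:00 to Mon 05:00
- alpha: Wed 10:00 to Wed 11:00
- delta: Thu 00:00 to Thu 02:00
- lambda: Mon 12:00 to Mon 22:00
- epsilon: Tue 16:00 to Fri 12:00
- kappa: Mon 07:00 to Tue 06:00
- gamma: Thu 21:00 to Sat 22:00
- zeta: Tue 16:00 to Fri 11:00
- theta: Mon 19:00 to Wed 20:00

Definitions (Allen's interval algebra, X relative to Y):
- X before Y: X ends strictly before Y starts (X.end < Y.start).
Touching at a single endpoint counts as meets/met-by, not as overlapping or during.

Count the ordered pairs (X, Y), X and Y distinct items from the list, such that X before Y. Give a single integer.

23

Checking all 72 ordered pairs for relation 'before'; matching pairs in alphabetical order:
(alpha, delta): alpha before delta ✓
(alpha, gamma): alpha before gamma ✓
(delta, gamma): delta before gamma ✓
(eta, alpha): eta before alpha ✓
(eta, delta): eta before delta ✓
(eta, epsilon): eta before epsilon ✓
(eta, gamma): eta before gamma ✓
(eta, kappa): eta before kappa ✓
(eta, lambda): eta before lambda ✓
(eta, theta): eta before theta ✓
(eta, zeta): eta before zeta ✓
(kappa, alpha): kappa before alpha ✓
(kappa, delta): kappa before delta ✓
(kappa, epsilon): kappa before epsilon ✓
(kappa, gamma): kappa before gamma ✓
(kappa, zeta): kappa before zeta ✓
(lambda, alpha): lambda before alpha ✓
(lambda, delta): lambda before delta ✓
(lambda, epsilon): lambda before epsilon ✓
(lambda, gamma): lambda before gamma ✓
(lambda, zeta): lambda before zeta ✓
(theta, delta): theta before delta ✓
(theta, gamma): theta before gamma ✓
Count: 23.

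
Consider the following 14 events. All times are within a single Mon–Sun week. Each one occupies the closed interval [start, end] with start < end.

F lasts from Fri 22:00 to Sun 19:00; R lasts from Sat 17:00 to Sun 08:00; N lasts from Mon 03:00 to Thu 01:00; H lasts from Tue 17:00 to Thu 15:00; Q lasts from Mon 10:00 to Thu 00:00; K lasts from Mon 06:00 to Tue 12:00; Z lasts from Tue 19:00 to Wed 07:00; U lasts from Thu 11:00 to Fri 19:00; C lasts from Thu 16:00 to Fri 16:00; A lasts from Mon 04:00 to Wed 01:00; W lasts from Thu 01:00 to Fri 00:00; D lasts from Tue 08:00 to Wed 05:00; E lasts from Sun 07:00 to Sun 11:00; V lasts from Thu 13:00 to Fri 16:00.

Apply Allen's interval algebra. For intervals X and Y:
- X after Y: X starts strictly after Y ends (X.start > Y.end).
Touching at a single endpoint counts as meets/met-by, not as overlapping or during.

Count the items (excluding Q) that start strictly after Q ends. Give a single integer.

Target Q = [Mon 10:00, Thu 00:00].
A [Mon 04:00, Wed 01:00] → overlaps → no.
C [Thu 16:00, Fri 16:00] → after → counts.
D [Tue 08:00, Wed 05:00] → during → no.
E [Sun 07:00, Sun 11:00] → after → counts.
F [Fri 22:00, Sun 19:00] → after → counts.
H [Tue 17:00, Thu 15:00] → overlapped-by → no.
K [Mon 06:00, Tue 12:00] → overlaps → no.
N [Mon 03:00, Thu 01:00] → contains → no.
R [Sat 17:00, Sun 08:00] → after → counts.
U [Thu 11:00, Fri 19:00] → after → counts.
V [Thu 13:00, Fri 16:00] → after → counts.
W [Thu 01:00, Fri 00:00] → after → counts.
Z [Tue 19:00, Wed 07:00] → during → no.
Total: 7.

7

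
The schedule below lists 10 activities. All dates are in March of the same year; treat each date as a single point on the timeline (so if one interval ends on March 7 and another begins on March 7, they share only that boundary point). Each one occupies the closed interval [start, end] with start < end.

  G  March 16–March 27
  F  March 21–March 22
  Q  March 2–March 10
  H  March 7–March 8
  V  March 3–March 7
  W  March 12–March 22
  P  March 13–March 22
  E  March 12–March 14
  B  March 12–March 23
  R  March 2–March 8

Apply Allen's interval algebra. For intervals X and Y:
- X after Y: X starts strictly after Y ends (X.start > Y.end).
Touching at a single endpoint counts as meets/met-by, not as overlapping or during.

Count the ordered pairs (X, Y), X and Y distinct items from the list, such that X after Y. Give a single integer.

26

Checking all 90 ordered pairs for relation 'after'; matching pairs in alphabetical order:
(B, H): B after H ✓
(B, Q): B after Q ✓
(B, R): B after R ✓
(B, V): B after V ✓
(E, H): E after H ✓
(E, Q): E after Q ✓
(E, R): E after R ✓
(E, V): E after V ✓
(F, E): F after E ✓
(F, H): F after H ✓
(F, Q): F after Q ✓
(F, R): F after R ✓
(F, V): F after V ✓
(G, E): G after E ✓
(G, H): G after H ✓
(G, Q): G after Q ✓
(G, R): G after R ✓
(G, V): G after V ✓
(P, H): P after H ✓
(P, Q): P after Q ✓
(P, R): P after R ✓
(P, V): P after V ✓
(W, H): W after H ✓
(W, Q): W after Q ✓
... plus 2 further pairs not listed.
Count: 26.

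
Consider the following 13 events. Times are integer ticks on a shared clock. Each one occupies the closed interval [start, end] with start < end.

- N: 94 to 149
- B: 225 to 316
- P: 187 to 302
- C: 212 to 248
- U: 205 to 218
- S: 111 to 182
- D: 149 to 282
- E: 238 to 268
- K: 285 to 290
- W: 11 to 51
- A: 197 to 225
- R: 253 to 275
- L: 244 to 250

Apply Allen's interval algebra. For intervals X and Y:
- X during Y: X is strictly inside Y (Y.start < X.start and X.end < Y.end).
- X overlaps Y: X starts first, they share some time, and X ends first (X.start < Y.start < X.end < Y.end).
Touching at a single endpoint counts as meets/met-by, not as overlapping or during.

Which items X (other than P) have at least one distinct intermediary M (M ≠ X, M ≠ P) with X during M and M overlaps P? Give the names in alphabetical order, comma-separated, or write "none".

A, C, E, L, R, U

Target P = [187, 302].
Intermediaries M with M overlaps P: D.
Via D — items with X during D: A, C, E, L, R, U.
Union: A, C, E, L, R, U.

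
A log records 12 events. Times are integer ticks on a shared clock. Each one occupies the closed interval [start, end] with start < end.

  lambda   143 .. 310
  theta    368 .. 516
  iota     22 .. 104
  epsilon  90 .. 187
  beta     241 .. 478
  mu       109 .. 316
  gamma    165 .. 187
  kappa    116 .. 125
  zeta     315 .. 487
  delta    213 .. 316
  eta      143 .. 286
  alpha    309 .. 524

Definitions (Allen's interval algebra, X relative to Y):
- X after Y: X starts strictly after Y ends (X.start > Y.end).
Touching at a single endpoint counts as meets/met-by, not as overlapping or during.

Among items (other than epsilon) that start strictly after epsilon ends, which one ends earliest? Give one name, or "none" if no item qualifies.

delta

Target epsilon = [90, 187].
alpha [309, 524] → after → candidate.
beta [241, 478] → after → candidate.
delta [213, 316] → after → candidate.
eta [143, 286] → overlapped-by → excluded.
gamma [165, 187] → finishes → excluded.
iota [22, 104] → overlaps → excluded.
kappa [116, 125] → during → excluded.
lambda [143, 310] → overlapped-by → excluded.
mu [109, 316] → overlapped-by → excluded.
theta [368, 516] → after → candidate.
zeta [315, 487] → after → candidate.
Among candidates, earliest end is 316 → delta.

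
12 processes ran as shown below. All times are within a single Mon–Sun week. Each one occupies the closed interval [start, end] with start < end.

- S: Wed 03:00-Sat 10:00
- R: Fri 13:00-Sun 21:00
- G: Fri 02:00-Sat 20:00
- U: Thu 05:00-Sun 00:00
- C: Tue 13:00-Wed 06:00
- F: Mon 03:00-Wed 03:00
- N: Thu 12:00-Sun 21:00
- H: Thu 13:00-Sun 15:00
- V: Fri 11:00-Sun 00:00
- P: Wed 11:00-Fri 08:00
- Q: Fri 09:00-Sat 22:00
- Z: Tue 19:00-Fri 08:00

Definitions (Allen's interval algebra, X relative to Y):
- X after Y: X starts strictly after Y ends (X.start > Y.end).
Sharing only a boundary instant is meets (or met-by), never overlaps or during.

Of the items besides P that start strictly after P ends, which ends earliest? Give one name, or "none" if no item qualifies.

Q

Target P = [Wed 11:00, Fri 08:00].
C [Tue 13:00, Wed 06:00] → before → excluded.
F [Mon 03:00, Wed 03:00] → before → excluded.
G [Fri 02:00, Sat 20:00] → overlapped-by → excluded.
H [Thu 13:00, Sun 15:00] → overlapped-by → excluded.
N [Thu 12:00, Sun 21:00] → overlapped-by → excluded.
Q [Fri 09:00, Sat 22:00] → after → candidate.
R [Fri 13:00, Sun 21:00] → after → candidate.
S [Wed 03:00, Sat 10:00] → contains → excluded.
U [Thu 05:00, Sun 00:00] → overlapped-by → excluded.
V [Fri 11:00, Sun 00:00] → after → candidate.
Z [Tue 19:00, Fri 08:00] → finished-by → excluded.
Among candidates, earliest end is Sat 22:00 → Q.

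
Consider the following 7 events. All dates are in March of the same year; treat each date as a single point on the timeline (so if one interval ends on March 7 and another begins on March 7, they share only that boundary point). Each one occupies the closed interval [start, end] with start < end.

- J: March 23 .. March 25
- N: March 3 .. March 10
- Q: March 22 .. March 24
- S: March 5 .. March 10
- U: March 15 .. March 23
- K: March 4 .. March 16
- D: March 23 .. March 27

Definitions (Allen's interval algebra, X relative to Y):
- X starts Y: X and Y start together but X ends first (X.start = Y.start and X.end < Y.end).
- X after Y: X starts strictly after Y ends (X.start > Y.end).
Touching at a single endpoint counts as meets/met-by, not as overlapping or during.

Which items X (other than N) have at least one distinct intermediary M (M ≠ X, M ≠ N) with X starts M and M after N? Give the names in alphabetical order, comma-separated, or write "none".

J

Target N = [March 3, March 10].
Intermediaries M with M after N: D, J, Q, U.
Via D — items with X starts D: J.
Via J — items with X starts J: none.
Via Q — items with X starts Q: none.
Via U — items with X starts U: none.
Union: J.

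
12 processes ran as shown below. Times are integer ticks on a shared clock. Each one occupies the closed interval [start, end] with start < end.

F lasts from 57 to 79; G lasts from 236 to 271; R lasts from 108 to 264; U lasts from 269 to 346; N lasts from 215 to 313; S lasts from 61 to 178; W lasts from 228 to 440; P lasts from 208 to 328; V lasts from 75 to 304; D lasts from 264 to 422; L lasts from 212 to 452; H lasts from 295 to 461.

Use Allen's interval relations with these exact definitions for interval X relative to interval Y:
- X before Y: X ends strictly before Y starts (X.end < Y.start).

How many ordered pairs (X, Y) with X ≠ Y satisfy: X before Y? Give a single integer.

20

Checking all 132 ordered pairs for relation 'before'; matching pairs in alphabetical order:
(F, D): F before D ✓
(F, G): F before G ✓
(F, H): F before H ✓
(F, L): F before L ✓
(F, N): F before N ✓
(F, P): F before P ✓
(F, R): F before R ✓
(F, U): F before U ✓
(F, W): F before W ✓
(G, H): G before H ✓
(R, H): R before H ✓
(R, U): R before U ✓
(S, D): S before D ✓
(S, G): S before G ✓
(S, H): S before H ✓
(S, L): S before L ✓
(S, N): S before N ✓
(S, P): S before P ✓
(S, U): S before U ✓
(S, W): S before W ✓
Count: 20.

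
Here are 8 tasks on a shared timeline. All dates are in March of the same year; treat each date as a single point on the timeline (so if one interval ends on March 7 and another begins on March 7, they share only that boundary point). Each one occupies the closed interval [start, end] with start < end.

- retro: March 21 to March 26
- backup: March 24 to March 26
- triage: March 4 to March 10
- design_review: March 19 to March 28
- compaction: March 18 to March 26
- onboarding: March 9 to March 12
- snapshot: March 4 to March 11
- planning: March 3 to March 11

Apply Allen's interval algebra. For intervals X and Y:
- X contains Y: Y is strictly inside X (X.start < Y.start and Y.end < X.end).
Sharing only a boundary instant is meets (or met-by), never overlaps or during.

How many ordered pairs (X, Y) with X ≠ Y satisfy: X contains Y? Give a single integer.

Checking all 56 ordered pairs for relation 'contains'; matching pairs in alphabetical order:
(design_review, backup): design_review contains backup ✓
(design_review, retro): design_review contains retro ✓
(planning, triage): planning contains triage ✓
Count: 3.

3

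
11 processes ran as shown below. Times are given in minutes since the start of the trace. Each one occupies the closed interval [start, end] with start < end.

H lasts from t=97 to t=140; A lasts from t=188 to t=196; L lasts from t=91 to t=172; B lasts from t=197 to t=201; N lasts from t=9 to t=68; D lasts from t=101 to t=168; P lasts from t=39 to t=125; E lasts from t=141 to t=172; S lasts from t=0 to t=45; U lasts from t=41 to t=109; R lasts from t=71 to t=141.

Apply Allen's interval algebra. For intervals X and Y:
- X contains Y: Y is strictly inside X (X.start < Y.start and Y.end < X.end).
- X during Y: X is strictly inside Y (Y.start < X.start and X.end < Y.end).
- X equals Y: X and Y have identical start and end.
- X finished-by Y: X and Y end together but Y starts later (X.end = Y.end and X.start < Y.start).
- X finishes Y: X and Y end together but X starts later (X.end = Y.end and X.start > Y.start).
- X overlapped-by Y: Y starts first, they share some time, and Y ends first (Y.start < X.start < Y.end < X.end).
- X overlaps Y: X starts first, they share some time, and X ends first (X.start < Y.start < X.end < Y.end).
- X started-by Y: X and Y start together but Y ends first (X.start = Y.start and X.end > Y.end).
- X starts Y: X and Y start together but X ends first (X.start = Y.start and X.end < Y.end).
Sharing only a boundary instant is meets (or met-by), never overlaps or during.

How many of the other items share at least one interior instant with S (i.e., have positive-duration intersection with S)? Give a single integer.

3

Target S = [t=0, t=45].
A [t=188, t=196] → after → no.
B [t=197, t=201] → after → no.
D [t=101, t=168] → after → no.
E [t=141, t=172] → after → no.
H [t=97, t=140] → after → no.
L [t=91, t=172] → after → no.
N [t=9, t=68] → overlapped-by → counts.
P [t=39, t=125] → overlapped-by → counts.
R [t=71, t=141] → after → no.
U [t=41, t=109] → overlapped-by → counts.
Total: 3.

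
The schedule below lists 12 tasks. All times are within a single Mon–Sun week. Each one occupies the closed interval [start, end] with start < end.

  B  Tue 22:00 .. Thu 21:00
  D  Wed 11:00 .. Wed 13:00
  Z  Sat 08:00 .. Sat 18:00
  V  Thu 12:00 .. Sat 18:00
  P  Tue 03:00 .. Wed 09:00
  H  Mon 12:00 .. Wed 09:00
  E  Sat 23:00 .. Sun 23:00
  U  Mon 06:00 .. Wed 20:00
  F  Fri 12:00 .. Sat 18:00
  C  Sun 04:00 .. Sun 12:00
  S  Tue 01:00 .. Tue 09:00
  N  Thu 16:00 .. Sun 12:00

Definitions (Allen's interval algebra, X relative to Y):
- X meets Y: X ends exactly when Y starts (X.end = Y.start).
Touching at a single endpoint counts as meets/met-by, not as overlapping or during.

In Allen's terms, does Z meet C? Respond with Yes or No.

Z = [Sat 08:00, Sat 18:00], C = [Sun 04:00, Sun 12:00].
Actual relation of Z to C: before.
Asked whether 'meets' holds → No.

No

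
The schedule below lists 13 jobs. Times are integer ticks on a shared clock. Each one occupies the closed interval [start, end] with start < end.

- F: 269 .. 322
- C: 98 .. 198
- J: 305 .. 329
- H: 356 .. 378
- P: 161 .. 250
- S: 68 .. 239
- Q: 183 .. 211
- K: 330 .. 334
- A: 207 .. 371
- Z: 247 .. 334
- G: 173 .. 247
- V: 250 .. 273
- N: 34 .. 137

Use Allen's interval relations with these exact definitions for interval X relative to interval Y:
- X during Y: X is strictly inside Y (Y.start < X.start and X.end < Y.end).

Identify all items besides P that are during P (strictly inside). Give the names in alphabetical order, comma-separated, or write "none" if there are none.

G, Q

Target P = [161, 250].
A [207, 371] → overlapped-by → no.
C [98, 198] → overlaps → no.
F [269, 322] → after → no.
G [173, 247] → during → yes.
H [356, 378] → after → no.
J [305, 329] → after → no.
K [330, 334] → after → no.
N [34, 137] → before → no.
Q [183, 211] → during → yes.
S [68, 239] → overlaps → no.
V [250, 273] → met-by → no.
Z [247, 334] → overlapped-by → no.
Result: G, Q.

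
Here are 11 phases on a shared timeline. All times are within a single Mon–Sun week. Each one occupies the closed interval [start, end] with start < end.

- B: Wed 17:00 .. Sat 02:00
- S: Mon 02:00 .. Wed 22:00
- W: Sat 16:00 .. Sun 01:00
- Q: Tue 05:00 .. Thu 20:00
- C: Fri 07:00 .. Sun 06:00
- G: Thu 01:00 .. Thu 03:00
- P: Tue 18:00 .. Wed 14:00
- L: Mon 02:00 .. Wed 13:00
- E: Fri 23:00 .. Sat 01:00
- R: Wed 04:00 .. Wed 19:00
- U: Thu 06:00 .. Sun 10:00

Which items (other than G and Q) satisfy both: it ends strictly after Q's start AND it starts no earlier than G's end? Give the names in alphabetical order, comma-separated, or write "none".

Conditions: its end is strictly after Q's start (X.end > Tue 05:00) AND its start is no earlier than G's end (X.start >= Thu 03:00).
B: end Sat 02:00 > Tue 05:00? ✓; start Wed 17:00 >= Thu 03:00? ✗ → no.
C: end Sun 06:00 > Tue 05:00? ✓; start Fri 07:00 >= Thu 03:00? ✓ → yes.
E: end Sat 01:00 > Tue 05:00? ✓; start Fri 23:00 >= Thu 03:00? ✓ → yes.
L: end Wed 13:00 > Tue 05:00? ✓; start Mon 02:00 >= Thu 03:00? ✗ → no.
P: end Wed 14:00 > Tue 05:00? ✓; start Tue 18:00 >= Thu 03:00? ✗ → no.
R: end Wed 19:00 > Tue 05:00? ✓; start Wed 04:00 >= Thu 03:00? ✗ → no.
S: end Wed 22:00 > Tue 05:00? ✓; start Mon 02:00 >= Thu 03:00? ✗ → no.
U: end Sun 10:00 > Tue 05:00? ✓; start Thu 06:00 >= Thu 03:00? ✓ → yes.
W: end Sun 01:00 > Tue 05:00? ✓; start Sat 16:00 >= Thu 03:00? ✓ → yes.
Result: C, E, U, W.

C, E, U, W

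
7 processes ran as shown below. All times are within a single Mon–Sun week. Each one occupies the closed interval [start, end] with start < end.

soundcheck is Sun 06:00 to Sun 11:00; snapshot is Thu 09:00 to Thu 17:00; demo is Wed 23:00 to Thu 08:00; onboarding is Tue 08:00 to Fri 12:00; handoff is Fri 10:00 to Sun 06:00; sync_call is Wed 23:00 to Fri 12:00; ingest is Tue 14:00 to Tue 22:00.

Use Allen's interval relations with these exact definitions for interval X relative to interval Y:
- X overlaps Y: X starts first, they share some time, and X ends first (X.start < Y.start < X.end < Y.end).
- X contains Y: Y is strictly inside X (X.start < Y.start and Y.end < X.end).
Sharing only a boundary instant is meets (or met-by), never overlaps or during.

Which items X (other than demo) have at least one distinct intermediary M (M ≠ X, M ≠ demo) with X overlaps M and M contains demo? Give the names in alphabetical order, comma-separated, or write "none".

none

Target demo = [Wed 23:00, Thu 08:00].
Intermediaries M with M contains demo: onboarding.
Via onboarding — items with X overlaps onboarding: none.
Union: none.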